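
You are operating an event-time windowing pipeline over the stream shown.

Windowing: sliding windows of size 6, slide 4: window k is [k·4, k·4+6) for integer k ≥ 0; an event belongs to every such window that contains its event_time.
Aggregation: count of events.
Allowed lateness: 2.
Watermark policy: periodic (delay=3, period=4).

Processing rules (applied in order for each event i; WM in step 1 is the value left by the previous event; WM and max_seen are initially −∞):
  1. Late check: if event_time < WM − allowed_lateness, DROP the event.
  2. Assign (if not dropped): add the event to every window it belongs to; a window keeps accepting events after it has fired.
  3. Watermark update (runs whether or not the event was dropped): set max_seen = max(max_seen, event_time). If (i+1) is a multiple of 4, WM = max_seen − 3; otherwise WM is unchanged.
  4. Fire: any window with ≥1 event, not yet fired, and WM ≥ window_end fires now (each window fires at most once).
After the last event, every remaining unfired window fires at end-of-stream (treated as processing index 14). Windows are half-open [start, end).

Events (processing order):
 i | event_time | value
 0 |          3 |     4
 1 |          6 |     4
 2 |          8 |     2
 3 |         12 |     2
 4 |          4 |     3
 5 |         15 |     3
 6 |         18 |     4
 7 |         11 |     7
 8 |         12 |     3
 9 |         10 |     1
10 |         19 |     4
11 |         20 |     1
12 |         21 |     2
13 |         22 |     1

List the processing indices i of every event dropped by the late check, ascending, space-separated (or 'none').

4 8 9

i=0 t=3 v=4: → [0,6); WM=−∞
i=1 t=6 v=4: → [4,10); WM=−∞
i=2 t=8 v=2: → [8,14),[4,10); WM=−∞
i=3 t=12 v=2: → [12,18),[8,14); WM=9; [0,6) fires=1
i=4 t=4 v=3: DROP (t<9-2); WM=9
i=5 t=15 v=3: → [12,18); WM=9
i=6 t=18 v=4: → [16,22); WM=9
i=7 t=11 v=7: → [8,14); WM=15; [4,10) fires=2 [8,14) fires=3
i=8 t=12 v=3: DROP (t<15-2); WM=15
i=9 t=10 v=1: DROP (t<15-2); WM=15
i=10 t=19 v=4: → [16,22); WM=15
i=11 t=20 v=1: → [20,26),[16,22); WM=17
i=12 t=21 v=2: → [20,26),[16,22); WM=17
i=13 t=22 v=1: → [20,26); WM=17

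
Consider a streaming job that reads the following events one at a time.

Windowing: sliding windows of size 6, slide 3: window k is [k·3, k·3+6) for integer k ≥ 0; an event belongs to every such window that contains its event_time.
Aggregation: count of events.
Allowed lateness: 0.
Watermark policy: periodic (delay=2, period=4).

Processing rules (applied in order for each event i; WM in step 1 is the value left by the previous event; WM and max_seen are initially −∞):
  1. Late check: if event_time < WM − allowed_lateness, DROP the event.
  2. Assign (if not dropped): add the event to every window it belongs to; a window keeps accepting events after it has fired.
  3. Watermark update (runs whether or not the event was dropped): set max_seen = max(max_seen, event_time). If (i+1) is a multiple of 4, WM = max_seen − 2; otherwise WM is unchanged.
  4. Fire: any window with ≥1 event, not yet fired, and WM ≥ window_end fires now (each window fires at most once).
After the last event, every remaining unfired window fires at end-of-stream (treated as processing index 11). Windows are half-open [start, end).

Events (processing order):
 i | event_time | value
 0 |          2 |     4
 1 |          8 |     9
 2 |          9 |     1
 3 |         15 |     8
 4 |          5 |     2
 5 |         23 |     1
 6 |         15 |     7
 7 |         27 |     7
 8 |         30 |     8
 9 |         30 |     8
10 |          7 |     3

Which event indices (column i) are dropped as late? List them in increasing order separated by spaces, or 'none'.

i=0 t=2 v=4: → [0,6); WM=−∞
i=1 t=8 v=9: → [6,12),[3,9); WM=−∞
i=2 t=9 v=1: → [9,15),[6,12); WM=−∞
i=3 t=15 v=8: → [15,21),[12,18); WM=13; [0,6) fires=1 [3,9) fires=1 [6,12) fires=2
i=4 t=5 v=2: DROP (t<13-0); WM=13
i=5 t=23 v=1: → [21,27),[18,24); WM=13
i=6 t=15 v=7: → [15,21),[12,18); WM=13
i=7 t=27 v=7: → [27,33),[24,30); WM=25; [9,15) fires=1 [12,18) fires=2 [15,21) fires=2 [18,24) fires=1
i=8 t=30 v=8: → [30,36),[27,33); WM=25
i=9 t=30 v=8: → [30,36),[27,33); WM=25
i=10 t=7 v=3: DROP (t<25-0); WM=25

4 10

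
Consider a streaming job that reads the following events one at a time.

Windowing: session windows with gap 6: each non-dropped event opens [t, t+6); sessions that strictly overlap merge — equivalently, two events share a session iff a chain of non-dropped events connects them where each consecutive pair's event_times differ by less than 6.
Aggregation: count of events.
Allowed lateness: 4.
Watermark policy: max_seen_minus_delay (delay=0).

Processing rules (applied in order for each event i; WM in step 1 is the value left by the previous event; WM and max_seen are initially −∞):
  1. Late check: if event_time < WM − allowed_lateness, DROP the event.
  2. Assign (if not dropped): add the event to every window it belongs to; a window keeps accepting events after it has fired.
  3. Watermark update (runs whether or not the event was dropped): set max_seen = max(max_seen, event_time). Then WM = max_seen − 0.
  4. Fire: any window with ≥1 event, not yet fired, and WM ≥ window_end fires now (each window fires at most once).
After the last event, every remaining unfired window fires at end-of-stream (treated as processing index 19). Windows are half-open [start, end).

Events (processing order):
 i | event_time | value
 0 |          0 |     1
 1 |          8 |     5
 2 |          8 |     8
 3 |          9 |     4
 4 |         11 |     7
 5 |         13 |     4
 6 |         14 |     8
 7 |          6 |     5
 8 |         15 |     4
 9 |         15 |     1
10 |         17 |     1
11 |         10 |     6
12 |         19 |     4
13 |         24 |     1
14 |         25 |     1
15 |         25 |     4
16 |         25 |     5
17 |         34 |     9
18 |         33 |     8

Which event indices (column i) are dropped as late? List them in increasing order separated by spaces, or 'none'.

i=0 t=0 v=1: → [0,6); WM=0
i=1 t=8 v=5: → [8,14); WM=8
i=2 t=8 v=8: → [8,14); WM=8
i=3 t=9 v=4: → [8,15); WM=9
i=4 t=11 v=7: → [8,17); WM=11
i=5 t=13 v=4: → [8,19); WM=13
i=6 t=14 v=8: → [8,20); WM=14
i=7 t=6 v=5: DROP (t<14-4); WM=14
i=8 t=15 v=4: → [8,21); WM=15
i=9 t=15 v=1: → [8,21); WM=15
i=10 t=17 v=1: → [8,23); WM=17
i=11 t=10 v=6: DROP (t<17-4); WM=17
i=12 t=19 v=4: → [8,25); WM=19
i=13 t=24 v=1: → [8,30); WM=24
i=14 t=25 v=1: → [8,31); WM=25
i=15 t=25 v=4: → [8,31); WM=25
i=16 t=25 v=5: → [8,31); WM=25
i=17 t=34 v=9: → [34,40); WM=34
i=18 t=33 v=8: → [33,40); WM=34

7 11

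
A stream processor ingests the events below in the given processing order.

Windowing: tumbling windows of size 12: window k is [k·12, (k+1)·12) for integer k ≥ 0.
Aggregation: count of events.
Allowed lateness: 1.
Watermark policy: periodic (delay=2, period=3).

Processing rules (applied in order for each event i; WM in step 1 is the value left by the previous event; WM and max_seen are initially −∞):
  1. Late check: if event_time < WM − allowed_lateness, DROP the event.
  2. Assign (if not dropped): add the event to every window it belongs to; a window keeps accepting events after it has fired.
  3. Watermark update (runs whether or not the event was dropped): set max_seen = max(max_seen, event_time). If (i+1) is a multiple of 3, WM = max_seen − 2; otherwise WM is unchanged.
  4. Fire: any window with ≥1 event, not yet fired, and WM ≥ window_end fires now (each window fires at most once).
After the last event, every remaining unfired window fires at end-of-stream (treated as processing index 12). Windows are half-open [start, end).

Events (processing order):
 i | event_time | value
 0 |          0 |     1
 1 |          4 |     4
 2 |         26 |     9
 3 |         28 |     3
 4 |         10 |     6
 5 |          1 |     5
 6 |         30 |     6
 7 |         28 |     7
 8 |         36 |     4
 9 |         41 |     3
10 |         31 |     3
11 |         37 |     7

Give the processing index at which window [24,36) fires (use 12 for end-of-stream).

11

i=0 t=0 v=1: → [0,12); WM=−∞
i=1 t=4 v=4: → [0,12); WM=−∞
i=2 t=26 v=9: → [24,36); WM=24; [0,12) fires=2
i=3 t=28 v=3: → [24,36); WM=24
i=4 t=10 v=6: DROP (t<24-1); WM=24
i=5 t=1 v=5: DROP (t<24-1); WM=26
i=6 t=30 v=6: → [24,36); WM=26
i=7 t=28 v=7: → [24,36); WM=26
i=8 t=36 v=4: → [36,48); WM=34
i=9 t=41 v=3: → [36,48); WM=34
i=10 t=31 v=3: DROP (t<34-1); WM=34
i=11 t=37 v=7: → [36,48); WM=39; [24,36) fires=4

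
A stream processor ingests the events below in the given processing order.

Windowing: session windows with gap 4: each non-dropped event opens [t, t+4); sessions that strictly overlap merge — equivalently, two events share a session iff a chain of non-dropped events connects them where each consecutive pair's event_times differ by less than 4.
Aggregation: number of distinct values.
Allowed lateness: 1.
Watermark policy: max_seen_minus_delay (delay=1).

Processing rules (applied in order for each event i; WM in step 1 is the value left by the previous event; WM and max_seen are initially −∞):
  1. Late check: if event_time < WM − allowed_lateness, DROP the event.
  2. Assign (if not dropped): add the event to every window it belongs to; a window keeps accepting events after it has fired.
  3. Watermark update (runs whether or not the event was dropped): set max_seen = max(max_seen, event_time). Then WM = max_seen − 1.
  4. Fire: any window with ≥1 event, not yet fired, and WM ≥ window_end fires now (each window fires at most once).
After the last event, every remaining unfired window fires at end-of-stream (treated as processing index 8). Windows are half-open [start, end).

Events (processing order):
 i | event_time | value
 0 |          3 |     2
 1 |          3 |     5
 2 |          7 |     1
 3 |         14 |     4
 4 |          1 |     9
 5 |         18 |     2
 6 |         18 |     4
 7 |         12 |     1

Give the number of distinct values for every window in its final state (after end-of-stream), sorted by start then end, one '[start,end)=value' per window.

i=0 t=3 v=2: → [3,7); WM=2
i=1 t=3 v=5: → [3,7); WM=2
i=2 t=7 v=1: → [7,11); WM=6
i=3 t=14 v=4: → [14,18); WM=13
i=4 t=1 v=9: DROP (t<13-1); WM=13
i=5 t=18 v=2: → [18,22); WM=17
i=6 t=18 v=4: → [18,22); WM=17
i=7 t=12 v=1: DROP (t<17-1); WM=17

[3,7)=2 [7,11)=1 [14,18)=1 [18,22)=2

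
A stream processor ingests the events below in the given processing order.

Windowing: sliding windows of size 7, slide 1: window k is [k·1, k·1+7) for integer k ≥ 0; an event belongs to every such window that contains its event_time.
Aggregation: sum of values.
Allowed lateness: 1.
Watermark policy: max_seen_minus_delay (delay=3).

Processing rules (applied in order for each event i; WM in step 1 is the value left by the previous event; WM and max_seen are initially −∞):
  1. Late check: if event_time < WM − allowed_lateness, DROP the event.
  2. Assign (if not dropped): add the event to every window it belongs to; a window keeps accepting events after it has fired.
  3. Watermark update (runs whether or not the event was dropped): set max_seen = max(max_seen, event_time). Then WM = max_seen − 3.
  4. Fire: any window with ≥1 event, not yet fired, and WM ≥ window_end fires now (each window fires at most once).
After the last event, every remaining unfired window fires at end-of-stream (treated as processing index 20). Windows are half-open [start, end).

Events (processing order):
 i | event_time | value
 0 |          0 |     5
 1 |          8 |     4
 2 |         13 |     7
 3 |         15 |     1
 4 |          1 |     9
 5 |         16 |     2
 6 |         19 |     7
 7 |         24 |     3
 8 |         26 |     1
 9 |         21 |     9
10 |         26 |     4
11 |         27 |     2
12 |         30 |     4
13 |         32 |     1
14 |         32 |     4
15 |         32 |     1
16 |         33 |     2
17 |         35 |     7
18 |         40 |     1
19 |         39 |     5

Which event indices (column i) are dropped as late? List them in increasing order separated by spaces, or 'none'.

4 9

i=0 t=0 v=5: → [0,7); WM=-3
i=1 t=8 v=4: → [8,15),[7,14),[6,13),[5,12),[4,11),[3,10),[2,9); WM=5
i=2 t=13 v=7: → [13,20),[12,19),[11,18),[10,17),[9,16),[8,15),[7,14); WM=10; [0,7) fires=5 [2,9) fires=4 [3,10) fires=4
i=3 t=15 v=1: → [15,22),[14,21),[13,20),[12,19),[11,18),[10,17),[9,16); WM=12; [4,11) fires=4 [5,12) fires=4
i=4 t=1 v=9: DROP (t<12-1); WM=12
i=5 t=16 v=2: → [16,23),[15,22),[14,21),[13,20),[12,19),[11,18),[10,17); WM=13; [6,13) fires=4
i=6 t=19 v=7: → [19,26),[18,25),[17,24),[16,23),[15,22),[14,21),[13,20); WM=16; [7,14) fires=11 [8,15) fires=11 [9,16) fires=8
i=7 t=24 v=3: → [24,31),[23,30),[22,29),[21,28),[20,27),[19,26),[18,25); WM=21; [10,17) fires=10 [11,18) fires=10 [12,19) fires=10 [13,20) fires=17 [14,21) fires=10
i=8 t=26 v=1: → [26,33),[25,32),[24,31),[23,30),[22,29),[21,28),[20,27); WM=23; [15,22) fires=10 [16,23) fires=9
i=9 t=21 v=9: DROP (t<23-1); WM=23
i=10 t=26 v=4: → [26,33),[25,32),[24,31),[23,30),[22,29),[21,28),[20,27); WM=23
i=11 t=27 v=2: → [27,34),[26,33),[25,32),[24,31),[23,30),[22,29),[21,28); WM=24; [17,24) fires=7
i=12 t=30 v=4: → [30,37),[29,36),[28,35),[27,34),[26,33),[25,32),[24,31); WM=27; [18,25) fires=10 [19,26) fires=10 [20,27) fires=8
i=13 t=32 v=1: → [32,39),[31,38),[30,37),[29,36),[28,35),[27,34),[26,33); WM=29; [21,28) fires=10 [22,29) fires=10
i=14 t=32 v=4: → [32,39),[31,38),[30,37),[29,36),[28,35),[27,34),[26,33); WM=29
i=15 t=32 v=1: → [32,39),[31,38),[30,37),[29,36),[28,35),[27,34),[26,33); WM=29
i=16 t=33 v=2: → [33,40),[32,39),[31,38),[30,37),[29,36),[28,35),[27,34); WM=30; [23,30) fires=10
i=17 t=35 v=7: → [35,42),[34,41),[33,40),[32,39),[31,38),[30,37),[29,36); WM=32; [24,31) fires=14 [25,32) fires=11
i=18 t=40 v=1: → [40,47),[39,46),[38,45),[37,44),[36,43),[35,42),[34,41); WM=37; [26,33) fires=17 [27,34) fires=14 [28,35) fires=12 [29,36) fires=19 [30,37) fires=19
i=19 t=39 v=5: → [39,46),[38,45),[37,44),[36,43),[35,42),[34,41),[33,40); WM=37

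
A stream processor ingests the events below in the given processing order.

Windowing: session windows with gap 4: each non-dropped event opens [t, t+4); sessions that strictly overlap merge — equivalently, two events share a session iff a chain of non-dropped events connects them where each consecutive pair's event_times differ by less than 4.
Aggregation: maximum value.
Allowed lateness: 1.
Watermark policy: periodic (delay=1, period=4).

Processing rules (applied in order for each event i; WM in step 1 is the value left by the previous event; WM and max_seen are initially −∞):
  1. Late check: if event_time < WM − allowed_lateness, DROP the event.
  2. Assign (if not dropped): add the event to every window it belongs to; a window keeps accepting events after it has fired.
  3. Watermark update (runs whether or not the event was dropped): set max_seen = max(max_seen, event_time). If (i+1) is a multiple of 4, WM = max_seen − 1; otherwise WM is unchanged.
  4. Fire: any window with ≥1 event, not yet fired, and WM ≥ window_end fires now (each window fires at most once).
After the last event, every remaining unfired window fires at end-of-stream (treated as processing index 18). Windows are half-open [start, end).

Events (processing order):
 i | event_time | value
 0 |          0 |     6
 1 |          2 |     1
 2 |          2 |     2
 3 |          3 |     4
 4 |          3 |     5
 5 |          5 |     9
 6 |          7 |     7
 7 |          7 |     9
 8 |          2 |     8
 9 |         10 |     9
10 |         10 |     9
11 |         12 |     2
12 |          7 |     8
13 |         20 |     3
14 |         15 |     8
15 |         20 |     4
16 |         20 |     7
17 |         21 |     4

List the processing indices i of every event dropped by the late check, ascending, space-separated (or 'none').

8 12

i=0 t=0 v=6: → [0,4); WM=−∞
i=1 t=2 v=1: → [0,6); WM=−∞
i=2 t=2 v=2: → [0,6); WM=−∞
i=3 t=3 v=4: → [0,7); WM=2
i=4 t=3 v=5: → [0,7); WM=2
i=5 t=5 v=9: → [0,9); WM=2
i=6 t=7 v=7: → [0,11); WM=2
i=7 t=7 v=9: → [0,11); WM=6
i=8 t=2 v=8: DROP (t<6-1); WM=6
i=9 t=10 v=9: → [0,14); WM=6
i=10 t=10 v=9: → [0,14); WM=6
i=11 t=12 v=2: → [0,16); WM=11
i=12 t=7 v=8: DROP (t<11-1); WM=11
i=13 t=20 v=3: → [20,24); WM=11
i=14 t=15 v=8: → [0,19); WM=11
i=15 t=20 v=4: → [20,24); WM=19
i=16 t=20 v=7: → [20,24); WM=19
i=17 t=21 v=4: → [20,25); WM=19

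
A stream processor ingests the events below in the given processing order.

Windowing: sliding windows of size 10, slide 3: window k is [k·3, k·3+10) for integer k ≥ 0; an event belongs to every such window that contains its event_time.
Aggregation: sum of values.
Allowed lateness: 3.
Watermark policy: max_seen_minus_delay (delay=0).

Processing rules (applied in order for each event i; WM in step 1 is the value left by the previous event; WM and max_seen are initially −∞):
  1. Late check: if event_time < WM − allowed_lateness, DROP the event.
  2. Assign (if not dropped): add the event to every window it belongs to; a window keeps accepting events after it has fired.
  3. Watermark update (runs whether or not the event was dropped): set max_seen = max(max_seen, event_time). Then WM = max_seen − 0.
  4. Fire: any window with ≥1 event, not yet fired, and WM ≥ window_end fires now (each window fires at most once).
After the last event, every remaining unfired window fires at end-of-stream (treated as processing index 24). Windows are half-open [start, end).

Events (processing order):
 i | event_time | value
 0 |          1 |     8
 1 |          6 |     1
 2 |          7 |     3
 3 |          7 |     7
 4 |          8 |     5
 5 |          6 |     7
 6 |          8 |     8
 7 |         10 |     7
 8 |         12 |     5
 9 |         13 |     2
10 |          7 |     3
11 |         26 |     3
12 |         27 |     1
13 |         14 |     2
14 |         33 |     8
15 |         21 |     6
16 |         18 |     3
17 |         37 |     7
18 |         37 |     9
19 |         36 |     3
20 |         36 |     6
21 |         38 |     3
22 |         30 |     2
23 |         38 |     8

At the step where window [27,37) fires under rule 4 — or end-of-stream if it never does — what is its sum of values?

9

i=0 t=1 v=8: → [0,10); WM=1
i=1 t=6 v=1: → [6,16),[3,13),[0,10); WM=6
i=2 t=7 v=3: → [6,16),[3,13),[0,10); WM=7
i=3 t=7 v=7: → [6,16),[3,13),[0,10); WM=7
i=4 t=8 v=5: → [6,16),[3,13),[0,10); WM=8
i=5 t=6 v=7: → [6,16),[3,13),[0,10); WM=8
i=6 t=8 v=8: → [6,16),[3,13),[0,10); WM=8
i=7 t=10 v=7: → [9,19),[6,16),[3,13); WM=10; [0,10) fires=39
i=8 t=12 v=5: → [12,22),[9,19),[6,16),[3,13); WM=12
i=9 t=13 v=2: → [12,22),[9,19),[6,16); WM=13; [3,13) fires=43
i=10 t=7 v=3: DROP (t<13-3); WM=13
i=11 t=26 v=3: → [24,34),[21,31),[18,28); WM=26; [6,16) fires=45 [9,19) fires=14 [12,22) fires=7
i=12 t=27 v=1: → [27,37),[24,34),[21,31),[18,28); WM=27
i=13 t=14 v=2: DROP (t<27-3); WM=27
i=14 t=33 v=8: → [33,43),[30,40),[27,37),[24,34); WM=33; [18,28) fires=4 [21,31) fires=4
i=15 t=21 v=6: DROP (t<33-3); WM=33
i=16 t=18 v=3: DROP (t<33-3); WM=33
i=17 t=37 v=7: → [36,46),[33,43),[30,40); WM=37; [24,34) fires=12 [27,37) fires=9
i=18 t=37 v=9: → [36,46),[33,43),[30,40); WM=37
i=19 t=36 v=3: → [36,46),[33,43),[30,40),[27,37); WM=37
i=20 t=36 v=6: → [36,46),[33,43),[30,40),[27,37); WM=37
i=21 t=38 v=3: → [36,46),[33,43),[30,40); WM=38
i=22 t=30 v=2: DROP (t<38-3); WM=38
i=23 t=38 v=8: → [36,46),[33,43),[30,40); WM=38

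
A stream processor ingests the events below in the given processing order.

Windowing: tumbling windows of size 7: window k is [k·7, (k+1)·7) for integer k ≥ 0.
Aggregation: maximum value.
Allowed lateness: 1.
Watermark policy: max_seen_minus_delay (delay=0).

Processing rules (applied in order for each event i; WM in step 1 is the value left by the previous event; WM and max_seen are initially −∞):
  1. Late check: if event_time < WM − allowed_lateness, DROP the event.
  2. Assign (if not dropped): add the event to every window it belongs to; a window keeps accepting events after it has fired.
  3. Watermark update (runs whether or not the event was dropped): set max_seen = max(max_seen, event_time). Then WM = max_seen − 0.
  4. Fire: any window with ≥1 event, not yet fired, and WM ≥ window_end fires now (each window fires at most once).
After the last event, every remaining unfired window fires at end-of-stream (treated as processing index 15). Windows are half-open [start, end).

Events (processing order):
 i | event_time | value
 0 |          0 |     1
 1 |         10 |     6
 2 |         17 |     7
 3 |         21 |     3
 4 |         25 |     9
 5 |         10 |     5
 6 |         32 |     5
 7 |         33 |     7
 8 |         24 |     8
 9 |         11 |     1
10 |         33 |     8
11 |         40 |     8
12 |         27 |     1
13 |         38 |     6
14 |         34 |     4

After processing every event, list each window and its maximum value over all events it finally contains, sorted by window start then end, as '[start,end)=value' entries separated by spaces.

i=0 t=0 v=1: → [0,7); WM=0
i=1 t=10 v=6: → [7,14); WM=10; [0,7) fires=1
i=2 t=17 v=7: → [14,21); WM=17; [7,14) fires=6
i=3 t=21 v=3: → [21,28); WM=21; [14,21) fires=7
i=4 t=25 v=9: → [21,28); WM=25
i=5 t=10 v=5: DROP (t<25-1); WM=25
i=6 t=32 v=5: → [28,35); WM=32; [21,28) fires=9
i=7 t=33 v=7: → [28,35); WM=33
i=8 t=24 v=8: DROP (t<33-1); WM=33
i=9 t=11 v=1: DROP (t<33-1); WM=33
i=10 t=33 v=8: → [28,35); WM=33
i=11 t=40 v=8: → [35,42); WM=40; [28,35) fires=8
i=12 t=27 v=1: DROP (t<40-1); WM=40
i=13 t=38 v=6: DROP (t<40-1); WM=40
i=14 t=34 v=4: DROP (t<40-1); WM=40

[0,7)=1 [7,14)=6 [14,21)=7 [21,28)=9 [28,35)=8 [35,42)=8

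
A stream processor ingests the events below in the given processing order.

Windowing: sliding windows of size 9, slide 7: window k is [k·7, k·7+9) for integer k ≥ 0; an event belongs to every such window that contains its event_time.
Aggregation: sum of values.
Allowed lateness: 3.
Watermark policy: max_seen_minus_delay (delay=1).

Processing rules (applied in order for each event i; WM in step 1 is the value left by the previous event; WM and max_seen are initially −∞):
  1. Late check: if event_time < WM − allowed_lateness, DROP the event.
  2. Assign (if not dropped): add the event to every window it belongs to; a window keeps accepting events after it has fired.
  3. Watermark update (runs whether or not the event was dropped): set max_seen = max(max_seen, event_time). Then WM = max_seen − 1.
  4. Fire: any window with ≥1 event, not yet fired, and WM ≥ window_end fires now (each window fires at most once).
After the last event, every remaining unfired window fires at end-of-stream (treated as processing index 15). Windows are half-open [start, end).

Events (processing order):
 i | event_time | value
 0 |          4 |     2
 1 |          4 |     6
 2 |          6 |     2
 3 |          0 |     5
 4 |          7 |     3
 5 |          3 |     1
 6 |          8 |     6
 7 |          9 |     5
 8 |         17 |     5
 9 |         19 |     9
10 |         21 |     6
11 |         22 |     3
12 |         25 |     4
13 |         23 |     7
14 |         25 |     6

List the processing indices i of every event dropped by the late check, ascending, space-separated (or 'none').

i=0 t=4 v=2: → [0,9); WM=3
i=1 t=4 v=6: → [0,9); WM=3
i=2 t=6 v=2: → [0,9); WM=5
i=3 t=0 v=5: DROP (t<5-3); WM=5
i=4 t=7 v=3: → [7,16),[0,9); WM=6
i=5 t=3 v=1: → [0,9); WM=6
i=6 t=8 v=6: → [7,16),[0,9); WM=7
i=7 t=9 v=5: → [7,16); WM=8
i=8 t=17 v=5: → [14,23); WM=16; [0,9) fires=20 [7,16) fires=14
i=9 t=19 v=9: → [14,23); WM=18
i=10 t=21 v=6: → [21,30),[14,23); WM=20
i=11 t=22 v=3: → [21,30),[14,23); WM=21
i=12 t=25 v=4: → [21,30); WM=24; [14,23) fires=23
i=13 t=23 v=7: → [21,30); WM=24
i=14 t=25 v=6: → [21,30); WM=24

3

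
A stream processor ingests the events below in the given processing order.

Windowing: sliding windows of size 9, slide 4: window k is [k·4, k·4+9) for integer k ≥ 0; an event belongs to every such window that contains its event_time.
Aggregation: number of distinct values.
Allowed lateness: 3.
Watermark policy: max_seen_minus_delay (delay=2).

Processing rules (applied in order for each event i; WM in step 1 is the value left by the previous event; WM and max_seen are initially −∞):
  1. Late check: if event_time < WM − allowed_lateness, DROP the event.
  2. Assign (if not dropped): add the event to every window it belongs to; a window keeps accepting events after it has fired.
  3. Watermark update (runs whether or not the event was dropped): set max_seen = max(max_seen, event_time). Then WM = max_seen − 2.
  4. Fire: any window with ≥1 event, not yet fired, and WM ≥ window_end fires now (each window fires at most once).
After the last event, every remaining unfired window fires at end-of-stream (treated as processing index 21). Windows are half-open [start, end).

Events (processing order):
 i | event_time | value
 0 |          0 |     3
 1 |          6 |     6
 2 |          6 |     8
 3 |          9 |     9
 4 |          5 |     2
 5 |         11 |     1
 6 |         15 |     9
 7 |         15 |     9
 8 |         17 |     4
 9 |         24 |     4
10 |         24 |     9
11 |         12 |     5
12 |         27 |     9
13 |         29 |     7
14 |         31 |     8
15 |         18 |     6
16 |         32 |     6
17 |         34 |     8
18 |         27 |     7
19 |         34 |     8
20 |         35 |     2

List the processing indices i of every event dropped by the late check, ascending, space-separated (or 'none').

i=0 t=0 v=3: → [0,9); WM=-2
i=1 t=6 v=6: → [4,13),[0,9); WM=4
i=2 t=6 v=8: → [4,13),[0,9); WM=4
i=3 t=9 v=9: → [8,17),[4,13); WM=7
i=4 t=5 v=2: → [4,13),[0,9); WM=7
i=5 t=11 v=1: → [8,17),[4,13); WM=9; [0,9) fires=4
i=6 t=15 v=9: → [12,21),[8,17); WM=13; [4,13) fires=5
i=7 t=15 v=9: → [12,21),[8,17); WM=13
i=8 t=17 v=4: → [16,25),[12,21); WM=15
i=9 t=24 v=4: → [24,33),[20,29),[16,25); WM=22; [8,17) fires=2 [12,21) fires=2
i=10 t=24 v=9: → [24,33),[20,29),[16,25); WM=22
i=11 t=12 v=5: DROP (t<22-3); WM=22
i=12 t=27 v=9: → [24,33),[20,29); WM=25; [16,25) fires=2
i=13 t=29 v=7: → [28,37),[24,33); WM=27
i=14 t=31 v=8: → [28,37),[24,33); WM=29; [20,29) fires=2
i=15 t=18 v=6: DROP (t<29-3); WM=29
i=16 t=32 v=6: → [32,41),[28,37),[24,33); WM=30
i=17 t=34 v=8: → [32,41),[28,37); WM=32
i=18 t=27 v=7: DROP (t<32-3); WM=32
i=19 t=34 v=8: → [32,41),[28,37); WM=32
i=20 t=35 v=2: → [32,41),[28,37); WM=33; [24,33) fires=5

11 15 18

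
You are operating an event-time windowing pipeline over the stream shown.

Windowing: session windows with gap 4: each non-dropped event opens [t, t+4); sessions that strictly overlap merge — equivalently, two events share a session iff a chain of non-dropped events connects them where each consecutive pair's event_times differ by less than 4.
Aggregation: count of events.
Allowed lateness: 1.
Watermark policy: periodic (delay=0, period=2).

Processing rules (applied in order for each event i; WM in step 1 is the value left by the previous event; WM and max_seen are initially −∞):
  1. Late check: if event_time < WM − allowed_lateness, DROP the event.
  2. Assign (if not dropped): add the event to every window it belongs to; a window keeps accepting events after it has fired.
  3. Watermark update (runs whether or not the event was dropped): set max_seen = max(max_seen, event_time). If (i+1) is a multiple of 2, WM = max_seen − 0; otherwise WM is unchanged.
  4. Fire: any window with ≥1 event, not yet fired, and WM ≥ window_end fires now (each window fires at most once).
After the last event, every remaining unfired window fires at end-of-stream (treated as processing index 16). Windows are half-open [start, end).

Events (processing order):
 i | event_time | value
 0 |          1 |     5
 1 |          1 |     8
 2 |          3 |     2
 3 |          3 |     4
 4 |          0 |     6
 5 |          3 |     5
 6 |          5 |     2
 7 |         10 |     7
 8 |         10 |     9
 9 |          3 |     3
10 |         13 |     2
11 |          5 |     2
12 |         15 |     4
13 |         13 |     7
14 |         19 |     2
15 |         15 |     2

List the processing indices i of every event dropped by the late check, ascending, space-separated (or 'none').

4 9 11

i=0 t=1 v=5: → [1,5); WM=−∞
i=1 t=1 v=8: → [1,5); WM=1
i=2 t=3 v=2: → [1,7); WM=1
i=3 t=3 v=4: → [1,7); WM=3
i=4 t=0 v=6: DROP (t<3-1); WM=3
i=5 t=3 v=5: → [1,7); WM=3
i=6 t=5 v=2: → [1,9); WM=3
i=7 t=10 v=7: → [10,14); WM=10
i=8 t=10 v=9: → [10,14); WM=10
i=9 t=3 v=3: DROP (t<10-1); WM=10
i=10 t=13 v=2: → [10,17); WM=10
i=11 t=5 v=2: DROP (t<10-1); WM=13
i=12 t=15 v=4: → [10,19); WM=13
i=13 t=13 v=7: → [10,19); WM=15
i=14 t=19 v=2: → [19,23); WM=15
i=15 t=15 v=2: → [10,19); WM=19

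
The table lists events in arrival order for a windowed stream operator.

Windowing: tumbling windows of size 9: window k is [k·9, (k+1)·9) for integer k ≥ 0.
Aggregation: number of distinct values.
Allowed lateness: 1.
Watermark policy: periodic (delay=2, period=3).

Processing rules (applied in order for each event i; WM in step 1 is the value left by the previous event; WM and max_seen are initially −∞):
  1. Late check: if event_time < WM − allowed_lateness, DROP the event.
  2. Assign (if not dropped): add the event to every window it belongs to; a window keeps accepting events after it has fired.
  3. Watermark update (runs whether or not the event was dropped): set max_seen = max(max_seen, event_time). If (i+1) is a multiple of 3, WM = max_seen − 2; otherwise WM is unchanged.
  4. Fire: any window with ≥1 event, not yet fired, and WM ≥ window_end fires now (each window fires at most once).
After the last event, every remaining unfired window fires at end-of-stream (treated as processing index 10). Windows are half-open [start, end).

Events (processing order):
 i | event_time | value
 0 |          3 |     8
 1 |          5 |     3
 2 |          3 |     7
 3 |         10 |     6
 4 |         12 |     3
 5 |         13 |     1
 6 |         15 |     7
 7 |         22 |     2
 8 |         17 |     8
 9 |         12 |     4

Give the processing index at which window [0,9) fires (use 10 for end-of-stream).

5

i=0 t=3 v=8: → [0,9); WM=−∞
i=1 t=5 v=3: → [0,9); WM=−∞
i=2 t=3 v=7: → [0,9); WM=3
i=3 t=10 v=6: → [9,18); WM=3
i=4 t=12 v=3: → [9,18); WM=3
i=5 t=13 v=1: → [9,18); WM=11; [0,9) fires=3
i=6 t=15 v=7: → [9,18); WM=11
i=7 t=22 v=2: → [18,27); WM=11
i=8 t=17 v=8: → [9,18); WM=20; [9,18) fires=5
i=9 t=12 v=4: DROP (t<20-1); WM=20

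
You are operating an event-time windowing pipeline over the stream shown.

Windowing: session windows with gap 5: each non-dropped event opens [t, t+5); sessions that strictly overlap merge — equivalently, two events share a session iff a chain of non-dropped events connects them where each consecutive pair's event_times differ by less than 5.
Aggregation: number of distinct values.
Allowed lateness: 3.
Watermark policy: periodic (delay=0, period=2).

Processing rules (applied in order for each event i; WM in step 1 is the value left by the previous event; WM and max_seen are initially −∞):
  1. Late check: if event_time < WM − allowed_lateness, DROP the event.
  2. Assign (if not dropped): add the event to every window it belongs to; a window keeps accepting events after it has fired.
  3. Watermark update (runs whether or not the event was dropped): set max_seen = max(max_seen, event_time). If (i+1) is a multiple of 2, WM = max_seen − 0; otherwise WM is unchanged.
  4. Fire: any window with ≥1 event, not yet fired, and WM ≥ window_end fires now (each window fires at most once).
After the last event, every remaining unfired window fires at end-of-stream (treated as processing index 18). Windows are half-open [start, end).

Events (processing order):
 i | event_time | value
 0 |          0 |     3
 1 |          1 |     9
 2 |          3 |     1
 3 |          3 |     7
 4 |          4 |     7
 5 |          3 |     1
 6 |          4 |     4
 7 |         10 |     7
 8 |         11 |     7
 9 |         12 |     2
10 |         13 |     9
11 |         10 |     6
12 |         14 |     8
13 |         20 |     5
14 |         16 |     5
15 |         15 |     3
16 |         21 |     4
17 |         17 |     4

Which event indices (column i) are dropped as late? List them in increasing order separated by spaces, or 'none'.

14 15

i=0 t=0 v=3: → [0,5); WM=−∞
i=1 t=1 v=9: → [0,6); WM=1
i=2 t=3 v=1: → [0,8); WM=1
i=3 t=3 v=7: → [0,8); WM=3
i=4 t=4 v=7: → [0,9); WM=3
i=5 t=3 v=1: → [0,9); WM=4
i=6 t=4 v=4: → [0,9); WM=4
i=7 t=10 v=7: → [10,15); WM=10
i=8 t=11 v=7: → [10,16); WM=10
i=9 t=12 v=2: → [10,17); WM=12
i=10 t=13 v=9: → [10,18); WM=12
i=11 t=10 v=6: → [10,18); WM=13
i=12 t=14 v=8: → [10,19); WM=13
i=13 t=20 v=5: → [20,25); WM=20
i=14 t=16 v=5: DROP (t<20-3); WM=20
i=15 t=15 v=3: DROP (t<20-3); WM=20
i=16 t=21 v=4: → [20,26); WM=20
i=17 t=17 v=4: → [10,26); WM=21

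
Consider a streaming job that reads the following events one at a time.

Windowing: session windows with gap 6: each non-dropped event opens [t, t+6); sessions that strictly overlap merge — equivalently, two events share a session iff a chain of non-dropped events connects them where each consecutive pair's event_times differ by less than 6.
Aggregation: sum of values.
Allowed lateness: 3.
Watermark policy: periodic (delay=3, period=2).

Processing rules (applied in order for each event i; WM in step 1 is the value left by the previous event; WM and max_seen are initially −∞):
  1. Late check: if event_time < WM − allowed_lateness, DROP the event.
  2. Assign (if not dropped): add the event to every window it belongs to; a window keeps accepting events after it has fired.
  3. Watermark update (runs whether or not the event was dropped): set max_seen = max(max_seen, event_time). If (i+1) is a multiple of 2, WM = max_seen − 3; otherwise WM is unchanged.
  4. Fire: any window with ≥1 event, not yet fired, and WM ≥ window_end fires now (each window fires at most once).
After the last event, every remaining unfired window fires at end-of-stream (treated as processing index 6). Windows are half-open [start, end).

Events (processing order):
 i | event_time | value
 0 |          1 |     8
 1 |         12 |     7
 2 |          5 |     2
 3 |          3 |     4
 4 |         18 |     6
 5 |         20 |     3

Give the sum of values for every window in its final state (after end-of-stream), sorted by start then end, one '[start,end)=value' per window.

i=0 t=1 v=8: → [1,7); WM=−∞
i=1 t=12 v=7: → [12,18); WM=9
i=2 t=5 v=2: DROP (t<9-3); WM=9
i=3 t=3 v=4: DROP (t<9-3); WM=9
i=4 t=18 v=6: → [18,24); WM=9
i=5 t=20 v=3: → [18,26); WM=17

[1,7)=8 [12,18)=7 [18,26)=9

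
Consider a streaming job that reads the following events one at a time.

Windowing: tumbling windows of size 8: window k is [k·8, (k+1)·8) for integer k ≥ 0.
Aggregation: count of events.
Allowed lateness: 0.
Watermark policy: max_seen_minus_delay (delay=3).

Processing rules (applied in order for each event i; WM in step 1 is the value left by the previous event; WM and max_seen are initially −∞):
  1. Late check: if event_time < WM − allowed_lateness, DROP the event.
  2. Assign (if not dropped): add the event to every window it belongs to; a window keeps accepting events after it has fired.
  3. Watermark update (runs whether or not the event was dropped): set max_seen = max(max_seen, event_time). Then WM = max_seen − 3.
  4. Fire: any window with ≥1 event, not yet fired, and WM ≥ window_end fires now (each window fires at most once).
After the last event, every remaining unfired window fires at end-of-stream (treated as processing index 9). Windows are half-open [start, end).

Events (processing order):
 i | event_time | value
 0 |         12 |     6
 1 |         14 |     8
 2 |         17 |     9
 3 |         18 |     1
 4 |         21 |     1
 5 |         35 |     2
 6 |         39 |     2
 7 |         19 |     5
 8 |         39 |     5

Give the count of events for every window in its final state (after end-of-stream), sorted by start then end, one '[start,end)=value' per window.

[8,16)=2 [16,24)=3 [32,40)=3

i=0 t=12 v=6: → [8,16); WM=9
i=1 t=14 v=8: → [8,16); WM=11
i=2 t=17 v=9: → [16,24); WM=14
i=3 t=18 v=1: → [16,24); WM=15
i=4 t=21 v=1: → [16,24); WM=18; [8,16) fires=2
i=5 t=35 v=2: → [32,40); WM=32; [16,24) fires=3
i=6 t=39 v=2: → [32,40); WM=36
i=7 t=19 v=5: DROP (t<36-0); WM=36
i=8 t=39 v=5: → [32,40); WM=36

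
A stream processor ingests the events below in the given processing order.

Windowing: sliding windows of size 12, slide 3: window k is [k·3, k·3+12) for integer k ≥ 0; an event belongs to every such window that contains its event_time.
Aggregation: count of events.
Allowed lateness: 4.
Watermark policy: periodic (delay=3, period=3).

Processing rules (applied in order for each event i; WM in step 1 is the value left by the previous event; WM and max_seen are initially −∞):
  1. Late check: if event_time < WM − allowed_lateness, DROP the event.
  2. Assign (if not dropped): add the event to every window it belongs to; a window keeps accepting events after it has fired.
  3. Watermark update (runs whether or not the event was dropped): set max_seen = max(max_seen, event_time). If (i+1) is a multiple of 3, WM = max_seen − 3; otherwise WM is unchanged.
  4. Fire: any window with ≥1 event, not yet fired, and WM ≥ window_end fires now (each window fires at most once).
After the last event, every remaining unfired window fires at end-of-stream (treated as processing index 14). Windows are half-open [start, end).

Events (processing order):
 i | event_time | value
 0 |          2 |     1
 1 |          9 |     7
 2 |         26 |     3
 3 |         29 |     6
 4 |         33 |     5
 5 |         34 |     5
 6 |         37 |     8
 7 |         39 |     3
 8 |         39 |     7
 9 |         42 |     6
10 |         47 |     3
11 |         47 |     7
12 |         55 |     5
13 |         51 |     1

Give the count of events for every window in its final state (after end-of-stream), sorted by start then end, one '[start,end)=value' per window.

i=0 t=2 v=1: → [0,12); WM=−∞
i=1 t=9 v=7: → [9,21),[6,18),[3,15),[0,12); WM=−∞
i=2 t=26 v=3: → [24,36),[21,33),[18,30),[15,27); WM=23; [0,12) fires=2 [3,15) fires=1 [6,18) fires=1 [9,21) fires=1
i=3 t=29 v=6: → [27,39),[24,36),[21,33),[18,30); WM=23
i=4 t=33 v=5: → [33,45),[30,42),[27,39),[24,36); WM=23
i=5 t=34 v=5: → [33,45),[30,42),[27,39),[24,36); WM=31; [15,27) fires=1 [18,30) fires=2
i=6 t=37 v=8: → [36,48),[33,45),[30,42),[27,39); WM=31
i=7 t=39 v=3: → [39,51),[36,48),[33,45),[30,42); WM=31
i=8 t=39 v=7: → [39,51),[36,48),[33,45),[30,42); WM=36; [21,33) fires=2 [24,36) fires=4
i=9 t=42 v=6: → [42,54),[39,51),[36,48),[33,45); WM=36
i=10 t=47 v=3: → [45,57),[42,54),[39,51),[36,48); WM=36
i=11 t=47 v=7: → [45,57),[42,54),[39,51),[36,48); WM=44; [27,39) fires=4 [30,42) fires=5
i=12 t=55 v=5: → [54,66),[51,63),[48,60),[45,57); WM=44
i=13 t=51 v=1: → [51,63),[48,60),[45,57),[42,54); WM=44

[0,12)=2 [3,15)=1 [6,18)=1 [9,21)=1 [15,27)=1 [18,30)=2 [21,33)=2 [24,36)=4 [27,39)=4 [30,42)=5 [33,45)=6 [36,48)=6 [39,51)=5 [42,54)=4 [45,57)=4 [48,60)=2 [51,63)=2 [54,66)=1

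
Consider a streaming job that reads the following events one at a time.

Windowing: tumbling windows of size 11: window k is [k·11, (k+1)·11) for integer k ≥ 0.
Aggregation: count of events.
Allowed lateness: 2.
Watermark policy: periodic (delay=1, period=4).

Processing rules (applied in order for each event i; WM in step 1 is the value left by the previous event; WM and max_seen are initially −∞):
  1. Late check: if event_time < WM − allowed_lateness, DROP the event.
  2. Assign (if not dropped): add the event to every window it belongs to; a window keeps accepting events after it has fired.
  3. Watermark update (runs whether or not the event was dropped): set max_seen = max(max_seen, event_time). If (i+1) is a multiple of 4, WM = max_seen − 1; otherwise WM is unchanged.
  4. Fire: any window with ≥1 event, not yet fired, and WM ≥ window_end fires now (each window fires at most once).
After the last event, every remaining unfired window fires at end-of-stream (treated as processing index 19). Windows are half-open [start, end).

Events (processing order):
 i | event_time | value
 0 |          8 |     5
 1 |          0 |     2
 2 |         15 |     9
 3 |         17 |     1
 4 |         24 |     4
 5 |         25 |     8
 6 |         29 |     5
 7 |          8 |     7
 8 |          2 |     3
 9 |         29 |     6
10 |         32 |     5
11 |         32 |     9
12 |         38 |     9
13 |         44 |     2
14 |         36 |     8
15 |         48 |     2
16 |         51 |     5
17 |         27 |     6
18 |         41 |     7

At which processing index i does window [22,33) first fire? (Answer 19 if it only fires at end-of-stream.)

i=0 t=8 v=5: → [0,11); WM=−∞
i=1 t=0 v=2: → [0,11); WM=−∞
i=2 t=15 v=9: → [11,22); WM=−∞
i=3 t=17 v=1: → [11,22); WM=16; [0,11) fires=2
i=4 t=24 v=4: → [22,33); WM=16
i=5 t=25 v=8: → [22,33); WM=16
i=6 t=29 v=5: → [22,33); WM=16
i=7 t=8 v=7: DROP (t<16-2); WM=28; [11,22) fires=2
i=8 t=2 v=3: DROP (t<28-2); WM=28
i=9 t=29 v=6: → [22,33); WM=28
i=10 t=32 v=5: → [22,33); WM=28
i=11 t=32 v=9: → [22,33); WM=31
i=12 t=38 v=9: → [33,44); WM=31
i=13 t=44 v=2: → [44,55); WM=31
i=14 t=36 v=8: → [33,44); WM=31
i=15 t=48 v=2: → [44,55); WM=47; [22,33) fires=6 [33,44) fires=2
i=16 t=51 v=5: → [44,55); WM=47
i=17 t=27 v=6: DROP (t<47-2); WM=47
i=18 t=41 v=7: DROP (t<47-2); WM=47

15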